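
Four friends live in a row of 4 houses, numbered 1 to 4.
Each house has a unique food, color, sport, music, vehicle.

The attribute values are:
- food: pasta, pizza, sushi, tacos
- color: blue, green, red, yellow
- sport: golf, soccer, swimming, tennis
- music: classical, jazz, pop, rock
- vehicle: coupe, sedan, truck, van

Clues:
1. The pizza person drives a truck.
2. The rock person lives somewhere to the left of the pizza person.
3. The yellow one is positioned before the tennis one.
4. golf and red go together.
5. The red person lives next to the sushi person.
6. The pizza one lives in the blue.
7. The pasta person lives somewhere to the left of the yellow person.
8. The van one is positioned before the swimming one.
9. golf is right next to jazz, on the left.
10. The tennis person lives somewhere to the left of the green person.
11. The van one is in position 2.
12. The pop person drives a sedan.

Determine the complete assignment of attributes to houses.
Solution:

House | Food | Color | Sport | Music | Vehicle
----------------------------------------------
  1   | pasta | red | golf | rock | coupe
  2   | sushi | yellow | soccer | jazz | van
  3   | pizza | blue | tennis | classical | truck
  4   | tacos | green | swimming | pop | sedan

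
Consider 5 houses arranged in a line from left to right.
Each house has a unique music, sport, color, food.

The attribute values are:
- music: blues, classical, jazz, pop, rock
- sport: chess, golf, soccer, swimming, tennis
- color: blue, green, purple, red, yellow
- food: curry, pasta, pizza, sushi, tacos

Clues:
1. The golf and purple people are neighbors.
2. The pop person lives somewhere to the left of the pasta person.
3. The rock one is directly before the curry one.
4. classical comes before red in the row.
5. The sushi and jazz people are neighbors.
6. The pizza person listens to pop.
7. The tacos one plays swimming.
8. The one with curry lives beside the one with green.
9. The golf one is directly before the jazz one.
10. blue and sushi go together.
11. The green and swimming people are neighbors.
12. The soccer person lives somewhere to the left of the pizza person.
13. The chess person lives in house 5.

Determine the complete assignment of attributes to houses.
Solution:

House | Music | Sport | Color | Food
------------------------------------
  1   | rock | golf | blue | sushi
  2   | jazz | soccer | purple | curry
  3   | pop | tennis | green | pizza
  4   | classical | swimming | yellow | tacos
  5   | blues | chess | red | pasta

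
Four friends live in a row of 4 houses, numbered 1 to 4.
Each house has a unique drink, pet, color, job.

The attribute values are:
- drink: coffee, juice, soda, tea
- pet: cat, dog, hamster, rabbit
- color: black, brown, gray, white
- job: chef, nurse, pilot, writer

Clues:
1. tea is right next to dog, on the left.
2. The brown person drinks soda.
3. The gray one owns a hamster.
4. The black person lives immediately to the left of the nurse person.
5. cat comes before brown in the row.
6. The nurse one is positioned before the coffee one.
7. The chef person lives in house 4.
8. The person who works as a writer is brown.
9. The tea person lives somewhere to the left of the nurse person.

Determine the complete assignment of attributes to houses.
Solution:

House | Drink | Pet | Color | Job
---------------------------------
  1   | tea | cat | black | pilot
  2   | juice | dog | white | nurse
  3   | soda | rabbit | brown | writer
  4   | coffee | hamster | gray | chef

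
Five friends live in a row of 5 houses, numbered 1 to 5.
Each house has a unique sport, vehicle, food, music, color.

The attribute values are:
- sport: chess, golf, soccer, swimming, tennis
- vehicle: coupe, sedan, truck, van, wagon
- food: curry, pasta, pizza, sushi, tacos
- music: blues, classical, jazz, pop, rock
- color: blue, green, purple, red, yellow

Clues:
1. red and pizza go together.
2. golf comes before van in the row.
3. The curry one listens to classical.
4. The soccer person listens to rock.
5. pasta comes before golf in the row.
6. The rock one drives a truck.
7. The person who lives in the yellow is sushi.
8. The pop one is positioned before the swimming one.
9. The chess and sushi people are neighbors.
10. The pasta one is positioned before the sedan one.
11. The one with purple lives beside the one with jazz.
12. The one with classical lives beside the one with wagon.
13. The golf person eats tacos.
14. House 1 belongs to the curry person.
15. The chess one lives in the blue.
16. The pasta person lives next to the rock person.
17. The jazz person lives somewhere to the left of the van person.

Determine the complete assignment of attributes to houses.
Solution:

House | Sport | Vehicle | Food | Music | Color
----------------------------------------------
  1   | tennis | coupe | curry | classical | purple
  2   | chess | wagon | pasta | jazz | blue
  3   | soccer | truck | sushi | rock | yellow
  4   | golf | sedan | tacos | pop | green
  5   | swimming | van | pizza | blues | red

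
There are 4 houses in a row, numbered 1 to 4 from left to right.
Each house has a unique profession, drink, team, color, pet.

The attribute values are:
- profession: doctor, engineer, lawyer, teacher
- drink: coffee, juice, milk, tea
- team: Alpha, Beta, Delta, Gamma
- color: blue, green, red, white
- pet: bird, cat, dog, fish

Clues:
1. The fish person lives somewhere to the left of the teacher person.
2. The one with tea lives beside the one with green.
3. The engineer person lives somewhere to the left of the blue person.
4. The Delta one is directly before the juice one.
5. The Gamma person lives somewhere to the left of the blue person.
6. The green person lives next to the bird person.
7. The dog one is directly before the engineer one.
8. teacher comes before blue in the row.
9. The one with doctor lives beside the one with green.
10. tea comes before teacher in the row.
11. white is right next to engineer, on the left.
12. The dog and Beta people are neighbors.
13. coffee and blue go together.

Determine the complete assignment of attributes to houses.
Solution:

House | Profession | Drink | Team | Color | Pet
-----------------------------------------------
  1   | doctor | tea | Delta | white | dog
  2   | engineer | juice | Beta | green | fish
  3   | teacher | milk | Gamma | red | bird
  4   | lawyer | coffee | Alpha | blue | cat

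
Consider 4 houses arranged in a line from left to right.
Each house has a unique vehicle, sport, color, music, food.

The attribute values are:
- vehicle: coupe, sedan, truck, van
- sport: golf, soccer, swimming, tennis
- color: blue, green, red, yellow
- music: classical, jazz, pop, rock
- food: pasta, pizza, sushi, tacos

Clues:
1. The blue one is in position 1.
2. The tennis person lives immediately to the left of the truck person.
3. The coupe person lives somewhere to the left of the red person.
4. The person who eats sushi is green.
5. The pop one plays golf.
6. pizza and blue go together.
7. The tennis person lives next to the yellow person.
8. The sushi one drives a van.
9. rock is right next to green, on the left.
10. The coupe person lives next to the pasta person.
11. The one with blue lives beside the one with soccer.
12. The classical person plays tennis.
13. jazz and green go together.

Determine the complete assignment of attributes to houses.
Solution:

House | Vehicle | Sport | Color | Music | Food
----------------------------------------------
  1   | coupe | tennis | blue | classical | pizza
  2   | truck | soccer | yellow | rock | pasta
  3   | van | swimming | green | jazz | sushi
  4   | sedan | golf | red | pop | tacos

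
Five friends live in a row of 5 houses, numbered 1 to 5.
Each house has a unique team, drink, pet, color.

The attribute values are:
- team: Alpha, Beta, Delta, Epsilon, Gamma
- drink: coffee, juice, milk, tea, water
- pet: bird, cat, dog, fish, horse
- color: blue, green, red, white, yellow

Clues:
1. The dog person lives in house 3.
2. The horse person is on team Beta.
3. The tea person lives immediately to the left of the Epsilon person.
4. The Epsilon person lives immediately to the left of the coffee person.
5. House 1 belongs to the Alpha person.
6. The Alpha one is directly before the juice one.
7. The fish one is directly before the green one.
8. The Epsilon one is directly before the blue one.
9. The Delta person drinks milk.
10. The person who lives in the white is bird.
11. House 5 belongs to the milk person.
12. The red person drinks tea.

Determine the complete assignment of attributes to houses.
Solution:

House | Team | Drink | Pet | Color
----------------------------------
  1   | Alpha | tea | fish | red
  2   | Epsilon | juice | cat | green
  3   | Gamma | coffee | dog | blue
  4   | Beta | water | horse | yellow
  5   | Delta | milk | bird | white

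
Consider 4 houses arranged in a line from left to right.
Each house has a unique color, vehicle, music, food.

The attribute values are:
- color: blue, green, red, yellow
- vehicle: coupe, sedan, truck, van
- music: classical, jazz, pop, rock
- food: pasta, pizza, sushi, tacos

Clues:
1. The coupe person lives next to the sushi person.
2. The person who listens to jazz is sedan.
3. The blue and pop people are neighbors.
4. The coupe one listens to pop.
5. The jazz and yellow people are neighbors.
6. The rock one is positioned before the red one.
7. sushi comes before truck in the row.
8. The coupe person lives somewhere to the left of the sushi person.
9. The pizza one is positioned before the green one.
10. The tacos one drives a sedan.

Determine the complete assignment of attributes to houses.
Solution:

House | Color | Vehicle | Music | Food
--------------------------------------
  1   | blue | sedan | jazz | tacos
  2   | yellow | coupe | pop | pizza
  3   | green | van | rock | sushi
  4   | red | truck | classical | pasta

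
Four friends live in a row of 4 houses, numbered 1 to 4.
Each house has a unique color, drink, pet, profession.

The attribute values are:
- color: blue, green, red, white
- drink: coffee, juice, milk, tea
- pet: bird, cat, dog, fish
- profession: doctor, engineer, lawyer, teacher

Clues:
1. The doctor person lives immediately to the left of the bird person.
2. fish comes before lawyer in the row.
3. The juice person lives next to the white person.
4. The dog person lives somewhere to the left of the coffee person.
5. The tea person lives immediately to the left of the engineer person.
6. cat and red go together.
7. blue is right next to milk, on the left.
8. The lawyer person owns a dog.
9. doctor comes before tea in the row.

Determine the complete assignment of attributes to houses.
Solution:

House | Color | Drink | Pet | Profession
----------------------------------------
  1   | blue | juice | fish | doctor
  2   | white | milk | bird | teacher
  3   | green | tea | dog | lawyer
  4   | red | coffee | cat | engineer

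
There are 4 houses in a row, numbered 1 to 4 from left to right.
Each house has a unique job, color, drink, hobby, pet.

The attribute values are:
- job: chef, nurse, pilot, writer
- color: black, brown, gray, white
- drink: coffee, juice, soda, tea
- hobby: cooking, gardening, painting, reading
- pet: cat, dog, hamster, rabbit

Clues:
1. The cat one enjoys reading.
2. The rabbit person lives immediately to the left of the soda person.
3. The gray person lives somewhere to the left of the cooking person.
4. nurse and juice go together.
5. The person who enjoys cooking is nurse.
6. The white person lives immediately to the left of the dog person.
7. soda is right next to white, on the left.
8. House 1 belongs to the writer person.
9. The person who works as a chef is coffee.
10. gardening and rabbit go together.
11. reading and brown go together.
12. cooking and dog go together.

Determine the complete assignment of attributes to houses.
Solution:

House | Job | Color | Drink | Hobby | Pet
-----------------------------------------
  1   | writer | gray | tea | gardening | rabbit
  2   | pilot | brown | soda | reading | cat
  3   | chef | white | coffee | painting | hamster
  4   | nurse | black | juice | cooking | dog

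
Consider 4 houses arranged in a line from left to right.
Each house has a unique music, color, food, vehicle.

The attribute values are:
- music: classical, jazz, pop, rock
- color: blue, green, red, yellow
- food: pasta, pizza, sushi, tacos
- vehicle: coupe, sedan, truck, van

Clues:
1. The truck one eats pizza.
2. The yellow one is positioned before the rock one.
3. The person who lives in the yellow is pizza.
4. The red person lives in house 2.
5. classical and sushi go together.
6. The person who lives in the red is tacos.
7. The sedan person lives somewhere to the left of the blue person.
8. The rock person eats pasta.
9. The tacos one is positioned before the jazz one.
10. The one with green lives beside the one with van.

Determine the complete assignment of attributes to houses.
Solution:

House | Music | Color | Food | Vehicle
--------------------------------------
  1   | classical | green | sushi | sedan
  2   | pop | red | tacos | van
  3   | jazz | yellow | pizza | truck
  4   | rock | blue | pasta | coupe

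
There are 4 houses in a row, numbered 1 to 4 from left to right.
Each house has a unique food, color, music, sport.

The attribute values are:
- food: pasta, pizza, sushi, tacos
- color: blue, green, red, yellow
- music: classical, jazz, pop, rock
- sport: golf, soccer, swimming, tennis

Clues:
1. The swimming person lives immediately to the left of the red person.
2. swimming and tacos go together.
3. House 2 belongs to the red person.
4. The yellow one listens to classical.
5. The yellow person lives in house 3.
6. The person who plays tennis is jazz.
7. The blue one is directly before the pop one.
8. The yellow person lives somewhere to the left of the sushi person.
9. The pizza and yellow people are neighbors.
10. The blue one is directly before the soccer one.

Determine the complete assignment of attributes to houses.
Solution:

House | Food | Color | Music | Sport
------------------------------------
  1   | tacos | blue | rock | swimming
  2   | pizza | red | pop | soccer
  3   | pasta | yellow | classical | golf
  4   | sushi | green | jazz | tennis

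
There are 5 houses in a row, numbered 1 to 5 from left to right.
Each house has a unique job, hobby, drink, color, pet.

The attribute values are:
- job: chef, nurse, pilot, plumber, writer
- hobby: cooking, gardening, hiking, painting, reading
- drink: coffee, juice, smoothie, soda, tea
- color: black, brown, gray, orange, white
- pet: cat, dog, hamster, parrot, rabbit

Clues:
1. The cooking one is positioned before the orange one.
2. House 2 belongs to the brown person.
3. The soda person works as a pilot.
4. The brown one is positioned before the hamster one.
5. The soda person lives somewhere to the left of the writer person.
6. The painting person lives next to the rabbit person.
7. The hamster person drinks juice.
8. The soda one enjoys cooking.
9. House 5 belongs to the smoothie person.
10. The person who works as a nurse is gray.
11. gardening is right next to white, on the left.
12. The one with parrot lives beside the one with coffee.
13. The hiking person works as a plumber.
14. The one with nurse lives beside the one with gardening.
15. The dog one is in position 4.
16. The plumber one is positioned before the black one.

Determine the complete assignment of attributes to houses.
Solution:

House | Job | Hobby | Drink | Color | Pet
-----------------------------------------
  1   | nurse | painting | tea | gray | parrot
  2   | chef | gardening | coffee | brown | rabbit
  3   | plumber | hiking | juice | white | hamster
  4   | pilot | cooking | soda | black | dog
  5   | writer | reading | smoothie | orange | cat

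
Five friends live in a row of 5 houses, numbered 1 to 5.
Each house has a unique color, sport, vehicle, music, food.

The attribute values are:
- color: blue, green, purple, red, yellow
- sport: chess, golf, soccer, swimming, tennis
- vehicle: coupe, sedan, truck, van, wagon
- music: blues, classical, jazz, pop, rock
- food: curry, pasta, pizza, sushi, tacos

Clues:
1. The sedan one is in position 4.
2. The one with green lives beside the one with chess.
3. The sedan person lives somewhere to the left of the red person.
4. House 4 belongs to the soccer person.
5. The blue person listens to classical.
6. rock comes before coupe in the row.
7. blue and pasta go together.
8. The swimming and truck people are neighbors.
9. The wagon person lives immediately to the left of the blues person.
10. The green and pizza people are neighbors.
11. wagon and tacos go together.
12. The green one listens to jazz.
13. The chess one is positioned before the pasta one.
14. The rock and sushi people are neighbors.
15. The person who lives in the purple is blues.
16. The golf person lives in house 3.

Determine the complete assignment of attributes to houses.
Solution:

House | Color | Sport | Vehicle | Music | Food
----------------------------------------------
  1   | green | swimming | wagon | jazz | tacos
  2   | purple | chess | truck | blues | pizza
  3   | blue | golf | van | classical | pasta
  4   | yellow | soccer | sedan | rock | curry
  5   | red | tennis | coupe | pop | sushi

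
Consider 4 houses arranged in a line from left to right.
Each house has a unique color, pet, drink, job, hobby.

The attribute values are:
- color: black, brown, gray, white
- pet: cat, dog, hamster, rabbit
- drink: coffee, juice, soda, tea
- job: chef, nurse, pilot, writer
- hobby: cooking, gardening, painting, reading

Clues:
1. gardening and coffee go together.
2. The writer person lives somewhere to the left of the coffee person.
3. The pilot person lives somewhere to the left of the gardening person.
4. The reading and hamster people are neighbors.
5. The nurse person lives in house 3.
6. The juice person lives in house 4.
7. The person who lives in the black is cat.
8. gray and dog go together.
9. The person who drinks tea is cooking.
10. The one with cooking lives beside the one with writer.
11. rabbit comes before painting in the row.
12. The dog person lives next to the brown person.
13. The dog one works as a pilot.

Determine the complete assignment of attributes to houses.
Solution:

House | Color | Pet | Drink | Job | Hobby
-----------------------------------------
  1   | gray | dog | tea | pilot | cooking
  2   | brown | rabbit | soda | writer | reading
  3   | white | hamster | coffee | nurse | gardening
  4   | black | cat | juice | chef | painting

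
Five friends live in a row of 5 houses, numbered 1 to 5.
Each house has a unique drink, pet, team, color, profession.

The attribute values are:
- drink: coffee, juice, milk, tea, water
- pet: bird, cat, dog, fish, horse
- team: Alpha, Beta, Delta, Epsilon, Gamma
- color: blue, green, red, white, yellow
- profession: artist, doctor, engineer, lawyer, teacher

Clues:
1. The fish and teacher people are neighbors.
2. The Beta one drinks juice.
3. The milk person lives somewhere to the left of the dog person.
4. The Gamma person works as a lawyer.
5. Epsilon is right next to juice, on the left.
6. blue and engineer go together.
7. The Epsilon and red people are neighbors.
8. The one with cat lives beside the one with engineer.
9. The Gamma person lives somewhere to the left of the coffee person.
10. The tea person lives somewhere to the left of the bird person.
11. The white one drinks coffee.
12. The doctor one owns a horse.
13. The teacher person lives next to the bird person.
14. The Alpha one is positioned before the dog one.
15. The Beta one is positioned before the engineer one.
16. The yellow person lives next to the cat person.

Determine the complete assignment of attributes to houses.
Solution:

House | Drink | Pet | Team | Color | Profession
-----------------------------------------------
  1   | tea | fish | Epsilon | yellow | artist
  2   | juice | cat | Beta | red | teacher
  3   | milk | bird | Alpha | blue | engineer
  4   | water | dog | Gamma | green | lawyer
  5   | coffee | horse | Delta | white | doctor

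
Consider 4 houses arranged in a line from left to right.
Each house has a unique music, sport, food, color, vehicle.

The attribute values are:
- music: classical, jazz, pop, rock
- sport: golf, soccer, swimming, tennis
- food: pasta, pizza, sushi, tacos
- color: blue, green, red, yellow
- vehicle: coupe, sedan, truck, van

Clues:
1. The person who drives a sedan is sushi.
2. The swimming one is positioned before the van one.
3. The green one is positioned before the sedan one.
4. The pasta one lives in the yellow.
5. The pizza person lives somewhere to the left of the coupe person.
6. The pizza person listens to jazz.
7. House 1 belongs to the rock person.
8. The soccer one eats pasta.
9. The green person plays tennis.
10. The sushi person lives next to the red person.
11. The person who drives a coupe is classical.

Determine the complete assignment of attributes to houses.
Solution:

House | Music | Sport | Food | Color | Vehicle
----------------------------------------------
  1   | rock | tennis | tacos | green | truck
  2   | pop | swimming | sushi | blue | sedan
  3   | jazz | golf | pizza | red | van
  4   | classical | soccer | pasta | yellow | coupe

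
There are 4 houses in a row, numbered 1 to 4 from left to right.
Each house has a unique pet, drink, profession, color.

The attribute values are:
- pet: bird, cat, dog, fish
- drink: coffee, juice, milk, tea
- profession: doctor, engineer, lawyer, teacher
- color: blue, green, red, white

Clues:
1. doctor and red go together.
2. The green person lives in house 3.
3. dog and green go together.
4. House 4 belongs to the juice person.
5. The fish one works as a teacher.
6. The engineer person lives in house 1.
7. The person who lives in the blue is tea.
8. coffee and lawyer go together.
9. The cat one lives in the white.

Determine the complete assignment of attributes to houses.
Solution:

House | Pet | Drink | Profession | Color
----------------------------------------
  1   | cat | milk | engineer | white
  2   | fish | tea | teacher | blue
  3   | dog | coffee | lawyer | green
  4   | bird | juice | doctor | red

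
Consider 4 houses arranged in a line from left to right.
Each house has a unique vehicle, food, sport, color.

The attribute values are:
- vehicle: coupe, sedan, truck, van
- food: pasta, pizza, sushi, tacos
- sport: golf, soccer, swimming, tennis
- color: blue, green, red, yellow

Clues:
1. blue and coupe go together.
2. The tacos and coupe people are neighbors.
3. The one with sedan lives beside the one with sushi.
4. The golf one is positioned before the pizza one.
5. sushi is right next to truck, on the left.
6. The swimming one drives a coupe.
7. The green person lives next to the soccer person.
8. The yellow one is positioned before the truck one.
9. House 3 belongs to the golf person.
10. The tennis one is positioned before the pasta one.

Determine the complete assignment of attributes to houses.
Solution:

House | Vehicle | Food | Sport | Color
--------------------------------------
  1   | sedan | tacos | tennis | yellow
  2   | coupe | sushi | swimming | blue
  3   | truck | pasta | golf | green
  4   | van | pizza | soccer | red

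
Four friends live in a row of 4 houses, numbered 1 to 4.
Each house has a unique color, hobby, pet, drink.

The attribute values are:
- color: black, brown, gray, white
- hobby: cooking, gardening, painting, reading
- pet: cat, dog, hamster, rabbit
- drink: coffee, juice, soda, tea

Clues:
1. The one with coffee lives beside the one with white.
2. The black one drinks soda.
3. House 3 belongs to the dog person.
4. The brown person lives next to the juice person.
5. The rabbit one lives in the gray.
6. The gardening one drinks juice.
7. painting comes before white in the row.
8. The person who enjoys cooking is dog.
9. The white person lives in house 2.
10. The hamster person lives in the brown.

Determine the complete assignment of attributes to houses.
Solution:

House | Color | Hobby | Pet | Drink
-----------------------------------
  1   | brown | painting | hamster | coffee
  2   | white | gardening | cat | juice
  3   | black | cooking | dog | soda
  4   | gray | reading | rabbit | tea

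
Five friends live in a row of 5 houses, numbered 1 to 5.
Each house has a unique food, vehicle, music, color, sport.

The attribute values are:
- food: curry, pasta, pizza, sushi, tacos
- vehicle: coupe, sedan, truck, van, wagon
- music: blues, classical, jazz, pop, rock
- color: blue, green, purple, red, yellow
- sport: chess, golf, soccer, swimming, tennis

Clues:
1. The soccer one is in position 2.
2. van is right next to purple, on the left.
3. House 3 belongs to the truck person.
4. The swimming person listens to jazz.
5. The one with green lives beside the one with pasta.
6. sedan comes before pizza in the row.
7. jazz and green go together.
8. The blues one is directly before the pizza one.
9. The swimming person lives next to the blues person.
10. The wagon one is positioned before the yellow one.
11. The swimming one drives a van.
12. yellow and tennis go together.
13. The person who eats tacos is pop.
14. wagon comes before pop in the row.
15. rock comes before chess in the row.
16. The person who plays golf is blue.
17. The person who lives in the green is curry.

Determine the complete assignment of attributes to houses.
Solution:

House | Food | Vehicle | Music | Color | Sport
----------------------------------------------
  1   | curry | van | jazz | green | swimming
  2   | pasta | sedan | blues | purple | soccer
  3   | pizza | truck | rock | blue | golf
  4   | sushi | wagon | classical | red | chess
  5   | tacos | coupe | pop | yellow | tennis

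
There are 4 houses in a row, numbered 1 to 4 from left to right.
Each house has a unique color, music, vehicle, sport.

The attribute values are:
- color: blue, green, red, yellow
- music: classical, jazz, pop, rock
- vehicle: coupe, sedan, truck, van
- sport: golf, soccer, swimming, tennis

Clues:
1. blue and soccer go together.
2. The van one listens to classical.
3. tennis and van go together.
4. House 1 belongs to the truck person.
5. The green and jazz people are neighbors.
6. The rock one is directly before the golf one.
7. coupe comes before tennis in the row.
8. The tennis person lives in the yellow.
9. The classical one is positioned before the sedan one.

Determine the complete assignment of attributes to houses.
Solution:

House | Color | Music | Vehicle | Sport
---------------------------------------
  1   | green | rock | truck | swimming
  2   | red | jazz | coupe | golf
  3   | yellow | classical | van | tennis
  4   | blue | pop | sedan | soccer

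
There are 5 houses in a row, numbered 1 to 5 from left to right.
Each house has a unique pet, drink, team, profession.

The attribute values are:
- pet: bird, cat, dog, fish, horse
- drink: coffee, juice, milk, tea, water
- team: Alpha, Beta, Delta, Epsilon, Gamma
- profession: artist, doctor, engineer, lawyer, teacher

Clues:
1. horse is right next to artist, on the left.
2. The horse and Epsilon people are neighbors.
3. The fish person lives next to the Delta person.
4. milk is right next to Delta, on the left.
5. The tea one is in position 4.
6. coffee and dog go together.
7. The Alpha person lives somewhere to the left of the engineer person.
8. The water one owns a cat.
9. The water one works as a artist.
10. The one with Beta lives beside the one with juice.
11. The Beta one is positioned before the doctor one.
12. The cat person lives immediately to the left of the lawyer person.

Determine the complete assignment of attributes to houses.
Solution:

House | Pet | Drink | Team | Profession
---------------------------------------
  1   | fish | milk | Beta | teacher
  2   | horse | juice | Delta | doctor
  3   | cat | water | Epsilon | artist
  4   | bird | tea | Alpha | lawyer
  5   | dog | coffee | Gamma | engineer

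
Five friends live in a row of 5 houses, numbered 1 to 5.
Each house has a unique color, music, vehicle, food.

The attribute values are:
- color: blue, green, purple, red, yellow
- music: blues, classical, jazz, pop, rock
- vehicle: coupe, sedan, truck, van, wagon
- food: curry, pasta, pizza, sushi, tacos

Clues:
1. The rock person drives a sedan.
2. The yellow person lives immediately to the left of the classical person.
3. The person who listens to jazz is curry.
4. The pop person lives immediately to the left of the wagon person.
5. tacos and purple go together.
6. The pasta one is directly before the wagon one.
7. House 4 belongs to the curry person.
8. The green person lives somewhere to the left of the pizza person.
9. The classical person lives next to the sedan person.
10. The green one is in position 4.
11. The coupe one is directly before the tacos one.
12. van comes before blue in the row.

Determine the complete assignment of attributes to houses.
Solution:

House | Color | Music | Vehicle | Food
--------------------------------------
  1   | yellow | pop | coupe | pasta
  2   | purple | classical | wagon | tacos
  3   | red | rock | sedan | sushi
  4   | green | jazz | van | curry
  5   | blue | blues | truck | pizza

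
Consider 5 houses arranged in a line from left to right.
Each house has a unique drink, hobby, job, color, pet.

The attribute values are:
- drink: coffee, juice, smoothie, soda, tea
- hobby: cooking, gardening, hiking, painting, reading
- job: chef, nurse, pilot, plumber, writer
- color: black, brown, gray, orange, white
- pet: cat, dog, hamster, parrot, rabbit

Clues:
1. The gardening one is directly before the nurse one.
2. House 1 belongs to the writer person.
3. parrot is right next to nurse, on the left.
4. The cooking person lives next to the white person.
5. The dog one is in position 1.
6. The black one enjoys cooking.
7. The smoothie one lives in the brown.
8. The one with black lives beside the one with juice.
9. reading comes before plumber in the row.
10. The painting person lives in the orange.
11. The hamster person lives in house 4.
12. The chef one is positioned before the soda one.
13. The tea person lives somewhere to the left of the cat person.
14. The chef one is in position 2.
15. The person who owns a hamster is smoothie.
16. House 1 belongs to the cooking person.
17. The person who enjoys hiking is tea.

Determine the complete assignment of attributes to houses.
Solution:

House | Drink | Hobby | Job | Color | Pet
-----------------------------------------
  1   | coffee | cooking | writer | black | dog
  2   | juice | gardening | chef | white | parrot
  3   | tea | hiking | nurse | gray | rabbit
  4   | smoothie | reading | pilot | brown | hamster
  5   | soda | painting | plumber | orange | cat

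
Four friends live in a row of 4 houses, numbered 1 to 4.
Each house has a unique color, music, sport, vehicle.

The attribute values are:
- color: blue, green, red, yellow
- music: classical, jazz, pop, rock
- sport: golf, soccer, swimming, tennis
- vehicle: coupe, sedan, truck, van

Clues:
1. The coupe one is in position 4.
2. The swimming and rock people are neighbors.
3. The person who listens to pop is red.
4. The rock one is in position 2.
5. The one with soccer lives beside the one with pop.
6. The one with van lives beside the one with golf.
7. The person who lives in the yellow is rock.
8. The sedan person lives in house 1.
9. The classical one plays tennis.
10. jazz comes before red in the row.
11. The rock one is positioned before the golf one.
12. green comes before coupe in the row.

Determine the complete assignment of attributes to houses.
Solution:

House | Color | Music | Sport | Vehicle
---------------------------------------
  1   | green | jazz | swimming | sedan
  2   | yellow | rock | soccer | van
  3   | red | pop | golf | truck
  4   | blue | classical | tennis | coupe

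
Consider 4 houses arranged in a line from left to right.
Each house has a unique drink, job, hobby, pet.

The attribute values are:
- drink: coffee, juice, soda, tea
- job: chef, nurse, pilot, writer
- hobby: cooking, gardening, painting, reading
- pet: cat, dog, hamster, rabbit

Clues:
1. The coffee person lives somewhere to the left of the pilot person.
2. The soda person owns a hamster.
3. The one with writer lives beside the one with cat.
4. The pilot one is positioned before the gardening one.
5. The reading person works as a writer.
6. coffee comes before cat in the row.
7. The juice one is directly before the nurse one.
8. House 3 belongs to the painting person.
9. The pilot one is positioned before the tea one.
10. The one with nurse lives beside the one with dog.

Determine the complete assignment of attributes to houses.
Solution:

House | Drink | Job | Hobby | Pet
---------------------------------
  1   | coffee | writer | reading | rabbit
  2   | juice | pilot | cooking | cat
  3   | soda | nurse | painting | hamster
  4   | tea | chef | gardening | dog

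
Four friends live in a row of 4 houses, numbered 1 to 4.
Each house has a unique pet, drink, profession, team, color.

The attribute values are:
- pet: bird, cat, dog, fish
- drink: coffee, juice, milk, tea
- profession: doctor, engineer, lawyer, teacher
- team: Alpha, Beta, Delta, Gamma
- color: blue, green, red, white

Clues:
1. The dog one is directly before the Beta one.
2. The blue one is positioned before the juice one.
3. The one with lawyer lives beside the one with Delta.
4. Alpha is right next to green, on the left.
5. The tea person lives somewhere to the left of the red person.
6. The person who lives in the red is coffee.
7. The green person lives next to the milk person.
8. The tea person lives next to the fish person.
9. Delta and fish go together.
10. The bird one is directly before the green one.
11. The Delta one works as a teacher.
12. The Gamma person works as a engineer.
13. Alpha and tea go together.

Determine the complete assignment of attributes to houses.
Solution:

House | Pet | Drink | Profession | Team | Color
-----------------------------------------------
  1   | bird | tea | lawyer | Alpha | blue
  2   | fish | juice | teacher | Delta | green
  3   | dog | milk | engineer | Gamma | white
  4   | cat | coffee | doctor | Beta | red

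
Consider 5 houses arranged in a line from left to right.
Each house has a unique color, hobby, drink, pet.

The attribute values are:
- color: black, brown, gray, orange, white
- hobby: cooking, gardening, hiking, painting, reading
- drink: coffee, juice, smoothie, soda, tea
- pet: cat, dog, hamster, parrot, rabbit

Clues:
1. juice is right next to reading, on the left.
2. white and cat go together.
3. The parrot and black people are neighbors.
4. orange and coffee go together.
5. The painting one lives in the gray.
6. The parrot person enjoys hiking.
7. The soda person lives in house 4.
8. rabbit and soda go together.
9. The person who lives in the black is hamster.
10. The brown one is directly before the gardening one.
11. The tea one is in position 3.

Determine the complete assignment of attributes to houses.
Solution:

House | Color | Hobby | Drink | Pet
-----------------------------------
  1   | brown | hiking | smoothie | parrot
  2   | black | gardening | juice | hamster
  3   | white | reading | tea | cat
  4   | gray | painting | soda | rabbit
  5   | orange | cooking | coffee | dog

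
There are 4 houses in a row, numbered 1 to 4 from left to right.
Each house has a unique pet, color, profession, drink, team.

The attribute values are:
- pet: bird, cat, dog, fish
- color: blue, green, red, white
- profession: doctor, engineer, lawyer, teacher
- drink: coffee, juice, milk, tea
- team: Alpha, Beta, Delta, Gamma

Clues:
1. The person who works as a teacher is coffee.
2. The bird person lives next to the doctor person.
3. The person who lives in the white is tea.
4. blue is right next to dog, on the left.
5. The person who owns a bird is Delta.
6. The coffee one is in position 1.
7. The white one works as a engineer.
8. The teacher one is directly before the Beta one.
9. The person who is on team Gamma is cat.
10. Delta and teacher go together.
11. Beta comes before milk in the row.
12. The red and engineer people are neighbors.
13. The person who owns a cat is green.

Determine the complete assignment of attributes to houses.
Solution:

House | Pet | Color | Profession | Drink | Team
-----------------------------------------------
  1   | bird | blue | teacher | coffee | Delta
  2   | dog | red | doctor | juice | Beta
  3   | fish | white | engineer | tea | Alpha
  4   | cat | green | lawyer | milk | Gamma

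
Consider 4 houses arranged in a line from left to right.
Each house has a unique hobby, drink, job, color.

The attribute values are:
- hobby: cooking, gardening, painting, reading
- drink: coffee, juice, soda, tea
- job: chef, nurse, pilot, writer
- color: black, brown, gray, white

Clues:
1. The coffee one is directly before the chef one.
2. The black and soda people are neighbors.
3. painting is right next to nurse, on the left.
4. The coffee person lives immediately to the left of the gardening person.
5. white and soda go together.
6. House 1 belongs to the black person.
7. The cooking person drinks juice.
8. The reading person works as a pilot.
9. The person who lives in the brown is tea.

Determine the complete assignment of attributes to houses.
Solution:

House | Hobby | Drink | Job | Color
-----------------------------------
  1   | reading | coffee | pilot | black
  2   | gardening | soda | chef | white
  3   | painting | tea | writer | brown
  4   | cooking | juice | nurse | gray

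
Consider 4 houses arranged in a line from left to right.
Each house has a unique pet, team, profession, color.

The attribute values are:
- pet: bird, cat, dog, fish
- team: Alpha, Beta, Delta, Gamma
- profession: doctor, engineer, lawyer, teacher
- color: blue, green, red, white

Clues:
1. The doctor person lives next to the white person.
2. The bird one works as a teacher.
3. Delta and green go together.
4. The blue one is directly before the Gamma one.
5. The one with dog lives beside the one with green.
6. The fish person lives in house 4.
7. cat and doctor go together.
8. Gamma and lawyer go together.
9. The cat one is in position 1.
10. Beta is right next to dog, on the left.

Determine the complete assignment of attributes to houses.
Solution:

House | Pet | Team | Profession | Color
---------------------------------------
  1   | cat | Beta | doctor | blue
  2   | dog | Gamma | lawyer | white
  3   | bird | Delta | teacher | green
  4   | fish | Alpha | engineer | red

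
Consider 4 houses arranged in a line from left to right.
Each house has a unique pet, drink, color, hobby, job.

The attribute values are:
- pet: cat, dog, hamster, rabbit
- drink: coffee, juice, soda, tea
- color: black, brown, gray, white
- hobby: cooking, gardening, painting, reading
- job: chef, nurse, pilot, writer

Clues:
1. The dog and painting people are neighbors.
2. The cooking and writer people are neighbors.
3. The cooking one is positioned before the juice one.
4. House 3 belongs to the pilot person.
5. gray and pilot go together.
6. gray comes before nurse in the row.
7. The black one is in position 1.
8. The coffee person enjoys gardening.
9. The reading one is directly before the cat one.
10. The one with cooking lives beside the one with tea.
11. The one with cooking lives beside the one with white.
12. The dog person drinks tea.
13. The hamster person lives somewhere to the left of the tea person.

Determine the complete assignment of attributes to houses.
Solution:

House | Pet | Drink | Color | Hobby | Job
-----------------------------------------
  1   | hamster | soda | black | cooking | chef
  2   | dog | tea | white | reading | writer
  3   | cat | juice | gray | painting | pilot
  4   | rabbit | coffee | brown | gardening | nurse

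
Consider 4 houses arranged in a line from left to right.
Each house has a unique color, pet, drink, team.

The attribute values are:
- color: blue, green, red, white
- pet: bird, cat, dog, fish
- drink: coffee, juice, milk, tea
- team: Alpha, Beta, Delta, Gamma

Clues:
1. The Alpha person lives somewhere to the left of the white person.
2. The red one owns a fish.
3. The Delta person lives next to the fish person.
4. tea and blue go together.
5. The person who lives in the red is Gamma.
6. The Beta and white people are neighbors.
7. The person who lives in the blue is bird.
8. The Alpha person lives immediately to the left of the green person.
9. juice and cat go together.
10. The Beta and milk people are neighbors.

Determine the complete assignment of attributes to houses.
Solution:

House | Color | Pet | Drink | Team
----------------------------------
  1   | blue | bird | tea | Alpha
  2   | green | cat | juice | Beta
  3   | white | dog | milk | Delta
  4   | red | fish | coffee | Gamma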